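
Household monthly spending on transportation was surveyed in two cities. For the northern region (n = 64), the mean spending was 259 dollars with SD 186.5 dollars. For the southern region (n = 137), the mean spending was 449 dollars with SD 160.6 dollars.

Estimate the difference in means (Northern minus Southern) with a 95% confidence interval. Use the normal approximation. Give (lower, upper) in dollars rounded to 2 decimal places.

SE₁ = s₁/√n₁ = 186.5/√64 = 23.3125; SE₂ = 160.6/√137 = 13.7210.
Independent samples, unequal variances: SE_diff = √(SE₁² + SE₂²) = √(543.47265625 + 188.265841) = 27.0507.
z* = 1.960, so margin of error = 1.960 × 27.0507 = 53.0194.
Difference in means = 259 − 449 = -190.0000.
-190.0000 ± 53.0194 → (-243.02, -136.98).

(-243.02, -136.98)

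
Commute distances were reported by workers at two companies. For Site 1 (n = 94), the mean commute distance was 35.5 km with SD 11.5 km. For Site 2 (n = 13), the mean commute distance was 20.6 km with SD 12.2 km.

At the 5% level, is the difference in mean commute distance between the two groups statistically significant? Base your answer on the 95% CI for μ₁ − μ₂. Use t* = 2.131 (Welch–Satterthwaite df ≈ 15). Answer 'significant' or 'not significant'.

significant

Per-group SEs: s₁/√n₁ = 11.5/√94 = 1.1861, s₂/√n₂ = 12.2/√13 = 3.3837.
Unpooled SE of the difference: √(1.40683321 + 11.44942569) = 3.5856.
Margin of error = t* · SE = 2.131 × 3.5856 = 7.6409.
x̄₁ − x̄₂ = 35.5 − 20.6 = 14.9000.
CI: 14.9000 ± 7.6409 = (7.2591, 22.5409).
The interval (7.2591, 22.5409) does not contain 0, so the difference is significant.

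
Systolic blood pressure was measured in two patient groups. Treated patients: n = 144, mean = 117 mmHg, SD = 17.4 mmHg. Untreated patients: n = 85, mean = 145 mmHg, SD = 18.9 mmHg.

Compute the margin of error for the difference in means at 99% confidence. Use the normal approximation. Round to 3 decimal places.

6.468

Per-group SEs: s₁/√n₁ = 17.4/√144 = 1.4500, s₂/√n₂ = 18.9/√85 = 2.0500.
Unpooled SE of the difference: √(2.1025 + 4.2025) = 2.5110.
Margin of error = z* · SE = 2.576 × 2.5110 = 6.4683.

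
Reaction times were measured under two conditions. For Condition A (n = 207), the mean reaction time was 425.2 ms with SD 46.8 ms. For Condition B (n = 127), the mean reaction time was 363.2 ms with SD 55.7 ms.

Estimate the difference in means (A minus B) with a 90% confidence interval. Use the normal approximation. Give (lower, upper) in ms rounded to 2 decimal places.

(52.27, 71.73)

SE₁ = s₁/√n₁ = 46.8/√207 = 3.2528; SE₂ = 55.7/√127 = 4.9426.
Independent samples, unequal variances: SE_diff = √(SE₁² + SE₂²) = √(10.58070784 + 24.42929476) = 5.9169.
z* = 1.645, so margin of error = 1.645 × 5.9169 = 9.7333.
Difference in means = 425.2 − 363.2 = 62.0000.
62.0000 ± 9.7333 → (52.27, 71.73).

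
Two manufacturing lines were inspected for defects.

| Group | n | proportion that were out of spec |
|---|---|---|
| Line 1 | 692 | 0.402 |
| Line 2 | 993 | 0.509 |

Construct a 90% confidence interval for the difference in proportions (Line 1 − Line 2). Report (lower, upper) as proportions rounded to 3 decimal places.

The two standard errors are √(0.4020×0.5980/692) = 0.01864 and √(0.5090×0.4910/993) = 0.01586.
Because the samples are independent, SE_diff = √(0.01864² + 0.01586²) = 0.02447.
Using z* = 1.645 for 90%, ME = 1.645 × 0.02447 = 0.04025.
p̂₁ − p̂₂ = -0.1070; interval -0.1070 ± 0.04025 gives (-0.147, -0.067).

(-0.147, -0.067)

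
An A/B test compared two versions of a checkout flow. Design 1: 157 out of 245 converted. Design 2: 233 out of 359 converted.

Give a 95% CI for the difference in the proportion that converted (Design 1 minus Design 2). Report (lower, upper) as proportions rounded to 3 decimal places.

First, p̂₁ = 157/245 = 0.6408; p̂₂ = 233/359 = 0.6490.
The two standard errors are √(0.6408×0.3592/245) = 0.03065 and √(0.6490×0.3510/359) = 0.02519.
Because the samples are independent, SE_diff = √(0.03065² + 0.02519²) = 0.03967.
Using z* = 1.960 for 95%, ME = 1.960 × 0.03967 = 0.07775.
p̂₁ − p̂₂ = -0.0082; interval -0.0082 ± 0.07775 gives (-0.086, 0.070).

(-0.086, 0.070)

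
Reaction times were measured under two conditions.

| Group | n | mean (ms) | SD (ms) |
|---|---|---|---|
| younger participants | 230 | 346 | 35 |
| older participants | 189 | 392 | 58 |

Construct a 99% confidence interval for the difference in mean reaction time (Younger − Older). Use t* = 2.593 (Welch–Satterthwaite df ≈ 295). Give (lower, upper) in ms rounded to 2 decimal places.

SE₁ = s₁/√n₁ = 35/√230 = 2.3078; SE₂ = 58/√189 = 4.2189.
Independent samples, unequal variances: SE_diff = √(SE₁² + SE₂²) = √(5.32594084 + 17.79911721) = 4.8089.
t* = 2.593, so margin of error = 2.593 × 4.8089 = 12.4695.
Difference in means = 346 − 392 = -46.0000.
-46.0000 ± 12.4695 → (-58.47, -33.53).

(-58.47, -33.53)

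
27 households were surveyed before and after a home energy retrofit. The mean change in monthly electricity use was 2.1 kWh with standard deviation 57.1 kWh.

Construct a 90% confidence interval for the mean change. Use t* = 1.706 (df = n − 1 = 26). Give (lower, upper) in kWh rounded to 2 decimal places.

Paired design: SE = s_d/√n = 57.1/√27 = 10.9889.
t* = 1.706; margin of error = 1.706 × 10.9889 = 18.7471.
2.1 ± 18.7471 → (-16.65, 20.85).

(-16.65, 20.85)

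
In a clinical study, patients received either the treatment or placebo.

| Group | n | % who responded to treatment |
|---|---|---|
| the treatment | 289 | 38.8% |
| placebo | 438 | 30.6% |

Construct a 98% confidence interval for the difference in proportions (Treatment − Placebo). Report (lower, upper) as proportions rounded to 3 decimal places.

SE₁ = √(p̂₁(1−p̂₁)/n₁) = √(0.3880·0.6120/289) = 0.02866; SE₂ = √(0.3060·0.6940/438) = 0.02202.
Independent samples: SE of the difference = √(SE₁² + SE₂²) = √(0.0008213956 + 0.0004848804) = 0.03614.
z* for 98% confidence is 2.326, so the margin of error is 2.326 × 0.03614 = 0.08406.
Point estimate p̂₁ − p̂₂ = 0.3880 − 0.3060 = 0.0820.
0.0820 ± 0.08406 → (-0.002, 0.166).

(-0.002, 0.166)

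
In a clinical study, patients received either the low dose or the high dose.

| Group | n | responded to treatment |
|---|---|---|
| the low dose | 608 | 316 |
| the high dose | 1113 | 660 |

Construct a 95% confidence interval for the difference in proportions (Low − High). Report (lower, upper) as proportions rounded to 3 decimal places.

p̂₁ = 316/608 = 0.5197 and p̂₂ = 660/1113 = 0.5930.
SE₁ = √(p̂₁(1−p̂₁)/n₁) = √(0.5197·0.4803/608) = 0.02026; SE₂ = √(0.5930·0.4070/1113) = 0.01473.
Independent samples: SE of the difference = √(SE₁² + SE₂²) = √(0.0004104676 + 0.0002169729) = 0.02505.
z* for 95% confidence is 1.960, so the margin of error is 1.960 × 0.02505 = 0.04910.
Point estimate p̂₁ − p̂₂ = 0.5197 − 0.5930 = -0.0733.
-0.0733 ± 0.04910 → (-0.122, -0.024).

(-0.122, -0.024)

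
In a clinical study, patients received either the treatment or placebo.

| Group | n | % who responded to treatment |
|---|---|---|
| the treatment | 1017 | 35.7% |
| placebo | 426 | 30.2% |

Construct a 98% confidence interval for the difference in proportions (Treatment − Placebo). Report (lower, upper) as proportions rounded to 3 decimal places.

Each SE is √(p̂(1−p̂)/n): √(0.3570·0.6430/1017) = 0.01502 and √(0.3020·0.6980/426) = 0.02224.
SE(p̂₁ − p̂₂) = √(SE₁² + SE₂²) = √(0.0002256004 + 0.0004946176) = 0.02684, since the two samples are independent.
At 98% confidence z* = 2.326; margin = 2.326 × 0.02684 = 0.06243.
The difference is 0.3570 − 0.3020 = 0.0550, so the interval is 0.0550 ± 0.06243 = (-0.007, 0.117).

(-0.007, 0.117)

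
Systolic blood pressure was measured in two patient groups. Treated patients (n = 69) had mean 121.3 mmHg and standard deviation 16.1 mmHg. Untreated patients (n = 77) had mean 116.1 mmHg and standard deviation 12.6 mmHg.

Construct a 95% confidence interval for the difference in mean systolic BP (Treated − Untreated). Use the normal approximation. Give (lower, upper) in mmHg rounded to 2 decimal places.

(0.47, 9.93)

SE₁ = s₁/√n₁ = 16.1/√69 = 1.9382; SE₂ = 12.6/√77 = 1.4359.
Independent samples, unequal variances: SE_diff = √(SE₁² + SE₂²) = √(3.75661924 + 2.06180881) = 2.4121.
z* = 1.960, so margin of error = 1.960 × 2.4121 = 4.7277.
Difference in means = 121.3 − 116.1 = 5.2000.
5.2000 ± 4.7277 → (0.47, 9.93).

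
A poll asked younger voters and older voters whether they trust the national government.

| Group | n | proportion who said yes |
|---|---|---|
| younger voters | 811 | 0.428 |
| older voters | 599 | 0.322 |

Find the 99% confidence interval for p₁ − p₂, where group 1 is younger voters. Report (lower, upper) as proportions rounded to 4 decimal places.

Each SE is √(p̂(1−p̂)/n): √(0.4280·0.5720/811) = 0.01737 and √(0.3220·0.6780/599) = 0.01909.
SE(p̂₁ − p̂₂) = √(SE₁² + SE₂²) = √(0.0003017169 + 0.0003644281) = 0.02581, since the two samples are independent.
At 99% confidence z* = 2.576; margin = 2.576 × 0.02581 = 0.06649.
The difference is 0.4280 − 0.3220 = 0.1060, so the interval is 0.1060 ± 0.06649 = (0.0395, 0.1725).

(0.0395, 0.1725)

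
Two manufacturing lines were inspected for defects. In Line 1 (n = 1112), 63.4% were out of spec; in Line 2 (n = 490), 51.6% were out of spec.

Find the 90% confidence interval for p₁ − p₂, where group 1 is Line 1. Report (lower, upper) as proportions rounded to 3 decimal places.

(0.074, 0.162)

Each SE is √(p̂(1−p̂)/n): √(0.6340·0.3660/1112) = 0.01445 and √(0.5160·0.4840/490) = 0.02258.
SE(p̂₁ − p̂₂) = √(SE₁² + SE₂²) = √(0.0002088025 + 0.0005098564) = 0.02681, since the two samples are independent.
At 90% confidence z* = 1.645; margin = 1.645 × 0.02681 = 0.04410.
The difference is 0.6340 − 0.5160 = 0.1180, so the interval is 0.1180 ± 0.04410 = (0.074, 0.162).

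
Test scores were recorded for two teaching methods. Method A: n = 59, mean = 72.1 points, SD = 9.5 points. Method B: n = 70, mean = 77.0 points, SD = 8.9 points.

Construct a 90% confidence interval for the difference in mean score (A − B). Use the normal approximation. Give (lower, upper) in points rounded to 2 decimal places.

SE₁ = s₁/√n₁ = 9.5/√59 = 1.2368; SE₂ = 8.9/√70 = 1.0638.
Independent samples, unequal variances: SE_diff = √(SE₁² + SE₂²) = √(1.52967424 + 1.13167044) = 1.6314.
z* = 1.645, so margin of error = 1.645 × 1.6314 = 2.6837.
Difference in means = 72.1 − 77.0 = -4.9000.
-4.9000 ± 2.6837 → (-7.58, -2.22).

(-7.58, -2.22)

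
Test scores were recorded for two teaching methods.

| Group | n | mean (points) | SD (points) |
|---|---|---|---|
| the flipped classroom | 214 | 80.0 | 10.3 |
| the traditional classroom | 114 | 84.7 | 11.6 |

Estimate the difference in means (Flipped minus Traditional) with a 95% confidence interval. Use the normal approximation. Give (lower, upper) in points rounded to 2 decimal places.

Per-group SEs: s₁/√n₁ = 10.3/√214 = 0.7041, s₂/√n₂ = 11.6/√114 = 1.0864.
Unpooled SE of the difference: √(0.49575681 + 1.18026496) = 1.2946.
Margin of error = z* · SE = 1.960 × 1.2946 = 2.5374.
x̄₁ − x̄₂ = 80.0 − 84.7 = -4.7000.
CI: -4.7000 ± 2.5374 = (-7.24, -2.16).

(-7.24, -2.16)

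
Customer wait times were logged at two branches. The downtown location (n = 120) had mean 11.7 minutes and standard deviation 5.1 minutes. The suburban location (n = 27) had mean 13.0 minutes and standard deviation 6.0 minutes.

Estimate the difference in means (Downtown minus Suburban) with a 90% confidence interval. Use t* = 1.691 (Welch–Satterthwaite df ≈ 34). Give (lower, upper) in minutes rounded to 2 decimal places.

(-3.41, 0.81)

SE₁ = s₁/√n₁ = 5.1/√120 = 0.4656; SE₂ = 6.0/√27 = 1.1547.
Independent samples, unequal variances: SE_diff = √(SE₁² + SE₂²) = √(0.21678336 + 1.33333209) = 1.2450.
t* = 1.691, so margin of error = 1.691 × 1.2450 = 2.1053.
Difference in means = 11.7 − 13.0 = -1.3000.
-1.3000 ± 2.1053 → (-3.41, 0.81).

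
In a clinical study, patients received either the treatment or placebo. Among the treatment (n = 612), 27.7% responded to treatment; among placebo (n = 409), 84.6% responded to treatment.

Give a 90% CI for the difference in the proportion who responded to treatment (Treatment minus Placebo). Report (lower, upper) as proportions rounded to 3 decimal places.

(-0.611, -0.527)

SE₁ = √(p̂₁(1−p̂₁)/n₁) = √(0.2770·0.7230/612) = 0.01809; SE₂ = √(0.8460·0.1540/409) = 0.01785.
Independent samples: SE of the difference = √(SE₁² + SE₂²) = √(0.0003272481 + 0.0003186225) = 0.02541.
z* for 90% confidence is 1.645, so the margin of error is 1.645 × 0.02541 = 0.04180.
Point estimate p̂₁ − p̂₂ = 0.2770 − 0.8460 = -0.5690.
-0.5690 ± 0.04180 → (-0.611, -0.527).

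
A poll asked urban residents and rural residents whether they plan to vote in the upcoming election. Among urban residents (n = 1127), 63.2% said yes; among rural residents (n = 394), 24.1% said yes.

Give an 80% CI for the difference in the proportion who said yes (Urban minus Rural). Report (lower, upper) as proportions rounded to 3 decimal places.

SE₁ = √(p̂₁(1−p̂₁)/n₁) = √(0.6320·0.3680/1127) = 0.01437; SE₂ = √(0.2410·0.7590/394) = 0.02155.
Independent samples: SE of the difference = √(SE₁² + SE₂²) = √(0.0002064969 + 0.0004644025) = 0.02590.
z* for 80% confidence is 1.282, so the margin of error is 1.282 × 0.02590 = 0.03320.
Point estimate p̂₁ − p̂₂ = 0.6320 − 0.2410 = 0.3910.
0.3910 ± 0.03320 → (0.358, 0.424).

(0.358, 0.424)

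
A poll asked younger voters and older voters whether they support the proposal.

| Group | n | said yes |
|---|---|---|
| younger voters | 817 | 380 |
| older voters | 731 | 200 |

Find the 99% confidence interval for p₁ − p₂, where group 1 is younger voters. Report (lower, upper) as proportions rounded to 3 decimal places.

p̂₁ = 380/817 = 0.4651 and p̂₂ = 200/731 = 0.2736.
SE₁ = √(p̂₁(1−p̂₁)/n₁) = √(0.4651·0.5349/817) = 0.01745; SE₂ = √(0.2736·0.7264/731) = 0.01649.
Independent samples: SE of the difference = √(SE₁² + SE₂²) = √(0.0003045025 + 0.0002719201) = 0.02401.
z* for 99% confidence is 2.576, so the margin of error is 2.576 × 0.02401 = 0.06185.
Point estimate p̂₁ − p̂₂ = 0.4651 − 0.2736 = 0.1915.
0.1915 ± 0.06185 → (0.130, 0.253).

(0.130, 0.253)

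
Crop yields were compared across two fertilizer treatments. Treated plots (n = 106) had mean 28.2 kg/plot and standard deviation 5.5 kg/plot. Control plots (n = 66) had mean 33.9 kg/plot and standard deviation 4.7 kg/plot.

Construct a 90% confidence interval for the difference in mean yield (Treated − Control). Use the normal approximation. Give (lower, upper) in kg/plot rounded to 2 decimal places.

SE₁ = s₁/√n₁ = 5.5/√106 = 0.5342; SE₂ = 4.7/√66 = 0.5785.
Independent samples, unequal variances: SE_diff = √(SE₁² + SE₂²) = √(0.28536964 + 0.33466225) = 0.7874.
z* = 1.645, so margin of error = 1.645 × 0.7874 = 1.2953.
Difference in means = 28.2 − 33.9 = -5.7000.
-5.7000 ± 1.2953 → (-7.00, -4.40).

(-7.00, -4.40)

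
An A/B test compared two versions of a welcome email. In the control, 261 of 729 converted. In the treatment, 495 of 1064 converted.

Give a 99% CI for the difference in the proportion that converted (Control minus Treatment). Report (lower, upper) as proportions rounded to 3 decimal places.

p̂₁ = 261/729 = 0.3580 and p̂₂ = 495/1064 = 0.4652.
SE₁ = √(p̂₁(1−p̂₁)/n₁) = √(0.3580·0.6420/729) = 0.01776; SE₂ = √(0.4652·0.5348/1064) = 0.01529.
Independent samples: SE of the difference = √(SE₁² + SE₂²) = √(0.0003154176 + 0.0002337841) = 0.02344.
z* for 99% confidence is 2.576, so the margin of error is 2.576 × 0.02344 = 0.06038.
Point estimate p̂₁ − p̂₂ = 0.3580 − 0.4652 = -0.1072.
-0.1072 ± 0.06038 → (-0.168, -0.047).

(-0.168, -0.047)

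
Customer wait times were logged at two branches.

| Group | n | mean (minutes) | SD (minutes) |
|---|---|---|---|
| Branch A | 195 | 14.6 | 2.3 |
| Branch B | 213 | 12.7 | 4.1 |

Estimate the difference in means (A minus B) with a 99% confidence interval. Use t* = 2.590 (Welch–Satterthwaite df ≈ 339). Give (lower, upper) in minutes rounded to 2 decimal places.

(1.06, 2.74)

SE₁ = s₁/√n₁ = 2.3/√195 = 0.1647; SE₂ = 4.1/√213 = 0.2809.
Independent samples, unequal variances: SE_diff = √(SE₁² + SE₂²) = √(0.02712609 + 0.07890481) = 0.3256.
t* = 2.590, so margin of error = 2.590 × 0.3256 = 0.8433.
Difference in means = 14.6 − 12.7 = 1.9000.
1.9000 ± 0.8433 → (1.06, 2.74).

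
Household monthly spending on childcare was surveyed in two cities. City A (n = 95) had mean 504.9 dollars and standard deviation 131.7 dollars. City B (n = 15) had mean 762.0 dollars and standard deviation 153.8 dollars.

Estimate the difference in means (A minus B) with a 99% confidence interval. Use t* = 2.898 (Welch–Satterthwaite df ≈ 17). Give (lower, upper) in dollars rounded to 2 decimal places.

(-378.66, -135.54)

Per-group SEs: s₁/√n₁ = 131.7/√95 = 13.5121, s₂/√n₂ = 153.8/√15 = 39.7110.
Unpooled SE of the difference: √(182.57684641 + 1576.963521) = 41.9469.
Margin of error = t* · SE = 2.898 × 41.9469 = 121.5621.
x̄₁ − x̄₂ = 504.9 − 762.0 = -257.1000.
CI: -257.1000 ± 121.5621 = (-378.66, -135.54).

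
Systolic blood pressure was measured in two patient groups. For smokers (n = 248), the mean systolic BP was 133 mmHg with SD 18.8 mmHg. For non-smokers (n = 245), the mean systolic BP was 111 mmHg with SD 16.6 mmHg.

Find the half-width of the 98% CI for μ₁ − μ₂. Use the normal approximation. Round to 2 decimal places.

3.71

Per-group SEs: s₁/√n₁ = 18.8/√248 = 1.1938, s₂/√n₂ = 16.6/√245 = 1.0605.
Unpooled SE of the difference: √(1.42515844 + 1.12466025) = 1.5968.
Margin of error = z* · SE = 2.326 × 1.5968 = 3.7142.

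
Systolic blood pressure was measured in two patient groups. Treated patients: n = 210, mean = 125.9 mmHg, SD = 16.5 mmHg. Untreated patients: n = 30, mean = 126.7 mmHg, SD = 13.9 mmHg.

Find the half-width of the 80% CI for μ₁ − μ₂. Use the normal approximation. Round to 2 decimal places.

SE₁ = s₁/√n₁ = 16.5/√210 = 1.1386; SE₂ = 13.9/√30 = 2.5378.
Independent samples, unequal variances: SE_diff = √(SE₁² + SE₂²) = √(1.29640996 + 6.44042884) = 2.7815.
z* = 1.282, so margin of error = 1.282 × 2.7815 = 3.5659.

3.57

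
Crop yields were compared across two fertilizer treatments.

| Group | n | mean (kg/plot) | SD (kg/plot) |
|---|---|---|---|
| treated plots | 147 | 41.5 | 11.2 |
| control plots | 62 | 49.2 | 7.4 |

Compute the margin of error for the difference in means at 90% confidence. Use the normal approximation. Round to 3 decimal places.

Per-group SEs: s₁/√n₁ = 11.2/√147 = 0.9238, s₂/√n₂ = 7.4/√62 = 0.9398.
Unpooled SE of the difference: √(0.85340644 + 0.88322404) = 1.3178.
Margin of error = z* · SE = 1.645 × 1.3178 = 2.1678.

2.168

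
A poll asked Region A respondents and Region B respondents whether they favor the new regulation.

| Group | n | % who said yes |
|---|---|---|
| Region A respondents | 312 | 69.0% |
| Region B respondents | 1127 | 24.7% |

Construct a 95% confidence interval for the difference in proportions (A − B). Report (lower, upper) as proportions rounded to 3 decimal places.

(0.386, 0.500)

The two standard errors are √(0.6900×0.3100/312) = 0.02618 and √(0.2470×0.7530/1127) = 0.01285.
Because the samples are independent, SE_diff = √(0.02618² + 0.01285²) = 0.02916.
Using z* = 1.960 for 95%, ME = 1.960 × 0.02916 = 0.05715.
p̂₁ − p̂₂ = 0.4430; interval 0.4430 ± 0.05715 gives (0.386, 0.500).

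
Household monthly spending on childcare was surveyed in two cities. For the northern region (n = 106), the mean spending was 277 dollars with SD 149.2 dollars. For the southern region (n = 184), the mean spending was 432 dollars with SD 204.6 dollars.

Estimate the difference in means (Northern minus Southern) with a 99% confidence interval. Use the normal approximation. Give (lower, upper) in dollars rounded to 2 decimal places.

(-208.88, -101.12)

Per-group SEs: s₁/√n₁ = 149.2/√106 = 14.4916, s₂/√n₂ = 204.6/√184 = 15.0833.
Unpooled SE of the difference: √(210.00647056 + 227.50593889) = 20.9168.
Margin of error = z* · SE = 2.576 × 20.9168 = 53.8817.
x̄₁ − x̄₂ = 277 − 432 = -155.0000.
CI: -155.0000 ± 53.8817 = (-208.88, -101.12).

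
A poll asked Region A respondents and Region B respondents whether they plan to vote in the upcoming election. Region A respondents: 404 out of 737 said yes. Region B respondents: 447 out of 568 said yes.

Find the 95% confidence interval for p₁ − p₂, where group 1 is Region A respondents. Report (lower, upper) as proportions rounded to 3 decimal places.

(-0.288, -0.190)

Sample proportions: 404/737 = 0.5482, 447/568 = 0.7870.
Each SE is √(p̂(1−p̂)/n): √(0.5482·0.4518/737) = 0.01833 and √(0.7870·0.2130/568) = 0.01718.
SE(p̂₁ − p̂₂) = √(SE₁² + SE₂²) = √(0.0003359889 + 0.0002951524) = 0.02512, since the two samples are independent.
At 95% confidence z* = 1.960; margin = 1.960 × 0.02512 = 0.04924.
The difference is 0.5482 − 0.7870 = -0.2388, so the interval is -0.2388 ± 0.04924 = (-0.288, -0.190).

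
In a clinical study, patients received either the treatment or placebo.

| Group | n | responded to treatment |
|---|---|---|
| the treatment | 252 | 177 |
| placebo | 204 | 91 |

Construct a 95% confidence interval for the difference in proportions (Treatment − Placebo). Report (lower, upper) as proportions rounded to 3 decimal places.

(0.168, 0.345)

Sample proportions: 177/252 = 0.7024, 91/204 = 0.4461.
Each SE is √(p̂(1−p̂)/n): √(0.7024·0.2976/252) = 0.02880 and √(0.4461·0.5539/204) = 0.03480.
SE(p̂₁ − p̂₂) = √(SE₁² + SE₂²) = √(0.00082944 + 0.00121104) = 0.04517, since the two samples are independent.
At 95% confidence z* = 1.960; margin = 1.960 × 0.04517 = 0.08853.
The difference is 0.7024 − 0.4461 = 0.2563, so the interval is 0.2563 ± 0.08853 = (0.168, 0.345).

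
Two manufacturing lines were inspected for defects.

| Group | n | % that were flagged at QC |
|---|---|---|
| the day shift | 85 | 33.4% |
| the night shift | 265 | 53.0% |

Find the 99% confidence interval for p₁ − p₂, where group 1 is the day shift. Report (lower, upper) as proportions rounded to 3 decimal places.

Each SE is √(p̂(1−p̂)/n): √(0.3340·0.6660/85) = 0.05116 and √(0.5300·0.4700/265) = 0.03066.
SE(p̂₁ − p̂₂) = √(SE₁² + SE₂²) = √(0.0026173456 + 0.0009400356) = 0.05964, since the two samples are independent.
At 99% confidence z* = 2.576; margin = 2.576 × 0.05964 = 0.15363.
The difference is 0.3340 − 0.5300 = -0.1960, so the interval is -0.1960 ± 0.15363 = (-0.350, -0.042).

(-0.350, -0.042)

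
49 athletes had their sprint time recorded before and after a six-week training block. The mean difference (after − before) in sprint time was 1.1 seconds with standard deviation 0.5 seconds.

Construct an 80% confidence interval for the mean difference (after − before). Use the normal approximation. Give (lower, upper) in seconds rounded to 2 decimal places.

This is a matched-pairs design, so SE = s_d/√n = 0.5/√49 = 0.0714.
Margin = 1.282 × 0.0714 = 0.0915; the interval is 1.1 ± 0.0915 = (1.01, 1.19).

(1.01, 1.19)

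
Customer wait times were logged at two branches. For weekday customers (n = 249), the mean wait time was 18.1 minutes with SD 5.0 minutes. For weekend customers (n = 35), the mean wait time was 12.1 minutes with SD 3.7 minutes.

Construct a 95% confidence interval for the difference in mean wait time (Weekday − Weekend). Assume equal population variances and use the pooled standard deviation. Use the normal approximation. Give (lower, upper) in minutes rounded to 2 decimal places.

(4.28, 7.72)

s_p = √[((n₁−1)s₁² + (n₂−1)s₂²)/(n₁+n₂−2)] = √[(248·5.0² + 34·3.7²)/282] = 4.8617.
SE = 4.8617·√(1/249 + 1/35) = 0.8776.
With z* = 1.960, margin = 1.960 × 0.8776 = 1.7201.
x̄₁ − x̄₂ = 18.1 − 12.1 = 6.0000; interval 6.0000 ± 1.7201 = (4.28, 7.72).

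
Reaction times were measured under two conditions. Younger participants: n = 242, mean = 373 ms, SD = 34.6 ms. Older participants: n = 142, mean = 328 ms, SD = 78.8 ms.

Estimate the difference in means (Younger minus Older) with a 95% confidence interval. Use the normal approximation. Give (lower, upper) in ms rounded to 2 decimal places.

(31.33, 58.67)

SE₁ = s₁/√n₁ = 34.6/√242 = 2.2242; SE₂ = 78.8/√142 = 6.6127.
Independent samples, unequal variances: SE_diff = √(SE₁² + SE₂²) = √(4.94706564 + 43.72780129) = 6.9767.
z* = 1.960, so margin of error = 1.960 × 6.9767 = 13.6743.
Difference in means = 373 − 328 = 45.0000.
45.0000 ± 13.6743 → (31.33, 58.67).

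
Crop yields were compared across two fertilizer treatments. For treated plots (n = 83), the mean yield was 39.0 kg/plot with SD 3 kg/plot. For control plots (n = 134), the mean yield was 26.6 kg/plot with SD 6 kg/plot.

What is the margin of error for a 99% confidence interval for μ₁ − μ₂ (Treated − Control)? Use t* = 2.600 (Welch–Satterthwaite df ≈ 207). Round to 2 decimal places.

SE₁ = s₁/√n₁ = 3/√83 = 0.3293; SE₂ = 6/√134 = 0.5183.
Independent samples, unequal variances: SE_diff = √(SE₁² + SE₂²) = √(0.10843849 + 0.26863489) = 0.6141.
t* = 2.600, so margin of error = 2.600 × 0.6141 = 1.5967.

1.60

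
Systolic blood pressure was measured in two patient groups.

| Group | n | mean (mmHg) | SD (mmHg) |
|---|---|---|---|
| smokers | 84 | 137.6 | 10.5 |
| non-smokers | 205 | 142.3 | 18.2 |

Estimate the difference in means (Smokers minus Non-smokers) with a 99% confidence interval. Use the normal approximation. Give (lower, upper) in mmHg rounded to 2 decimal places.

(-9.11, -0.29)

SE₁ = s₁/√n₁ = 10.5/√84 = 1.1456; SE₂ = 18.2/√205 = 1.2711.
Independent samples, unequal variances: SE_diff = √(SE₁² + SE₂²) = √(1.31239936 + 1.61569521) = 1.7112.
z* = 2.576, so margin of error = 2.576 × 1.7112 = 4.4081.
Difference in means = 137.6 − 142.3 = -4.7000.
-4.7000 ± 4.4081 → (-9.11, -0.29).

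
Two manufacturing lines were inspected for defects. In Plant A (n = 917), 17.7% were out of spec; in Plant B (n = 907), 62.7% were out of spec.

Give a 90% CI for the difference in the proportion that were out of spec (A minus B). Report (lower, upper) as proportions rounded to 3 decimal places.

(-0.484, -0.416)

SE₁ = √(p̂₁(1−p̂₁)/n₁) = √(0.1770·0.8230/917) = 0.01260; SE₂ = √(0.6270·0.3730/907) = 0.01606.
Independent samples: SE of the difference = √(SE₁² + SE₂²) = √(0.00015876 + 0.0002579236) = 0.02041.
z* for 90% confidence is 1.645, so the margin of error is 1.645 × 0.02041 = 0.03357.
Point estimate p̂₁ − p̂₂ = 0.1770 − 0.6270 = -0.4500.
-0.4500 ± 0.03357 → (-0.484, -0.416).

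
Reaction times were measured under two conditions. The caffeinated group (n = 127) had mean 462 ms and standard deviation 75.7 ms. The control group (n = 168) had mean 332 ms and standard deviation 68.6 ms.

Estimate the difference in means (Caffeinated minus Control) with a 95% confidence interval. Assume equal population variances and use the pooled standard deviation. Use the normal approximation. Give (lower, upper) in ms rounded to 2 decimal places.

(113.47, 146.53)

s_p = √[((n₁−1)s₁² + (n₂−1)s₂²)/(n₁+n₂−2)] = √[(126·75.7² + 167·68.6²)/293] = 71.7394.
SE = 71.7394·√(1/127 + 1/168) = 8.4355.
With z* = 1.960, margin = 1.960 × 8.4355 = 16.5336.
x̄₁ − x̄₂ = 462 − 332 = 130.0000; interval 130.0000 ± 16.5336 = (113.47, 146.53).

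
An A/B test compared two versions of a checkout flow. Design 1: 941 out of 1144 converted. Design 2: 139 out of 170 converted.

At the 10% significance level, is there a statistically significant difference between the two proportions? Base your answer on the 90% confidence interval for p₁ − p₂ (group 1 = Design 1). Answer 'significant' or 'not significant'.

not significant

p̂₁ = 941/1144 = 0.8226 and p̂₂ = 139/170 = 0.8176.
SE₁ = √(p̂₁(1−p̂₁)/n₁) = √(0.8226·0.1774/1144) = 0.01129; SE₂ = √(0.8176·0.1824/170) = 0.02962.
Independent samples: SE of the difference = √(SE₁² + SE₂²) = √(0.0001274641 + 0.0008773444) = 0.03170.
z* for 90% confidence is 1.645, so the margin of error is 1.645 × 0.03170 = 0.05215.
Point estimate p̂₁ − p̂₂ = 0.8226 − 0.8176 = 0.0050.
0.0050 ± 0.05215 → (-0.04715, 0.05715).
The interval (-0.04715, 0.05715) contains 0, so the difference is not significant.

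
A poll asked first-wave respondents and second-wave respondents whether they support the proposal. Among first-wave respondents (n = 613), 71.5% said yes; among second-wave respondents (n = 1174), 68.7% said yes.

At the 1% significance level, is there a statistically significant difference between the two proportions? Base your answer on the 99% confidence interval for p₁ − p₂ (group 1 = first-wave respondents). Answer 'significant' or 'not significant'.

Each SE is √(p̂(1−p̂)/n): √(0.7150·0.2850/613) = 0.01823 and √(0.6870·0.3130/1174) = 0.01353.
SE(p̂₁ − p̂₂) = √(SE₁² + SE₂²) = √(0.0003323329 + 0.0001830609) = 0.02270, since the two samples are independent.
At 99% confidence z* = 2.576; margin = 2.576 × 0.02270 = 0.05848.
The difference is 0.7150 − 0.6870 = 0.0280, so the interval is 0.0280 ± 0.05848 = (-0.03048, 0.08648).
The interval (-0.03048, 0.08648) contains 0, so the difference is not significant.

not significant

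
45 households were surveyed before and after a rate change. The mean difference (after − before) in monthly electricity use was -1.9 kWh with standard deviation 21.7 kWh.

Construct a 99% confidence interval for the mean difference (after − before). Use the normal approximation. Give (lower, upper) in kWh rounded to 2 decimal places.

(-10.23, 6.43)

This is a matched-pairs design, so SE = s_d/√n = 21.7/√45 = 3.2348.
Margin = 2.576 × 3.2348 = 8.3328; the interval is -1.9 ± 8.3328 = (-10.23, 6.43).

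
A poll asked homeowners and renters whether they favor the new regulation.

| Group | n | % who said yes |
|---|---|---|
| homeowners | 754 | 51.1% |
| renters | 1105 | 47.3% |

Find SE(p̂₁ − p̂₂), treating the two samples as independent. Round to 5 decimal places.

0.02360

SE₁ = √(p̂₁(1−p̂₁)/n₁) = √(0.5110·0.4890/754) = 0.01820; SE₂ = √(0.4730·0.5270/1105) = 0.01502.
Independent samples: SE of the difference = √(SE₁² + SE₂²) = √(0.00033124 + 0.0002256004) = 0.02360.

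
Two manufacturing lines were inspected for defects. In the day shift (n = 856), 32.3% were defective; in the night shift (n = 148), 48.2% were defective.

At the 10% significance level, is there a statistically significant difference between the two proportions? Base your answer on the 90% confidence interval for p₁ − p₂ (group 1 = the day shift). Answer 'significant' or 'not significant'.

significant

The two standard errors are √(0.3230×0.6770/856) = 0.01598 and √(0.4820×0.5180/148) = 0.04107.
Because the samples are independent, SE_diff = √(0.01598² + 0.04107²) = 0.04407.
Using z* = 1.645 for 90%, ME = 1.645 × 0.04407 = 0.07250.
p̂₁ − p̂₂ = -0.1590; interval -0.1590 ± 0.07250 gives (-0.23150, -0.08650).
The interval (-0.23150, -0.08650) does not contain 0, so the difference is significant.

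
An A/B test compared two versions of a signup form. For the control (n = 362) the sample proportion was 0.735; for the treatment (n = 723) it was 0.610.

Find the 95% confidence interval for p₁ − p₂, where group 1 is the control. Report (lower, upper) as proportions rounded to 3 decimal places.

Each SE is √(p̂(1−p̂)/n): √(0.7350·0.2650/362) = 0.02320 and √(0.6100·0.3900/723) = 0.01814.
SE(p̂₁ − p̂₂) = √(SE₁² + SE₂²) = √(0.00053824 + 0.0003290596) = 0.02945, since the two samples are independent.
At 95% confidence z* = 1.960; margin = 1.960 × 0.02945 = 0.05772.
The difference is 0.7350 − 0.6100 = 0.1250, so the interval is 0.1250 ± 0.05772 = (0.067, 0.183).

(0.067, 0.183)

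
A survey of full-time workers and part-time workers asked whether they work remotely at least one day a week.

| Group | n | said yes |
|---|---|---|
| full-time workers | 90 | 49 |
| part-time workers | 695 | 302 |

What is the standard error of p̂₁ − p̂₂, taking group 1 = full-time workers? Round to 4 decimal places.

First, p̂₁ = 49/90 = 0.5444; p̂₂ = 302/695 = 0.4345.
The two standard errors are √(0.5444×0.4556/90) = 0.05250 and √(0.4345×0.5655/695) = 0.01880.
Because the samples are independent, SE_diff = √(0.05250² + 0.01880²) = 0.05576.

0.0558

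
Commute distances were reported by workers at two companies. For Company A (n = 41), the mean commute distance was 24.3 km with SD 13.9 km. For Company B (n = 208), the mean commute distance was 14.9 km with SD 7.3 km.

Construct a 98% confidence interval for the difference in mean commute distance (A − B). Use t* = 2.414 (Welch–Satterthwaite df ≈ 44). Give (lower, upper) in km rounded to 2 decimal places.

(4.02, 14.78)

SE₁ = s₁/√n₁ = 13.9/√41 = 2.1708; SE₂ = 7.3/√208 = 0.5062.
Independent samples, unequal variances: SE_diff = √(SE₁² + SE₂²) = √(4.71237264 + 0.25623844) = 2.2290.
t* = 2.414, so margin of error = 2.414 × 2.2290 = 5.3808.
Difference in means = 24.3 − 14.9 = 9.4000.
9.4000 ± 5.3808 → (4.02, 14.78).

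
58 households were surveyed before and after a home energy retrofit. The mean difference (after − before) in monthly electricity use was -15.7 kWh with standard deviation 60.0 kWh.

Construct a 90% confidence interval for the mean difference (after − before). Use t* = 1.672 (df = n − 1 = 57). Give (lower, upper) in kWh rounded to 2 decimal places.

Paired design: SE = s_d/√n = 60.0/√58 = 7.8784.
t* = 1.672; margin of error = 1.672 × 7.8784 = 13.1727.
-15.7 ± 13.1727 → (-28.87, -2.53).

(-28.87, -2.53)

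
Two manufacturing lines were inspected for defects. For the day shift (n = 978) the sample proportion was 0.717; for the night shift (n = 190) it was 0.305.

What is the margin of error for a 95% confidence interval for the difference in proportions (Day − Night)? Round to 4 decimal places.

0.0713

SE₁ = √(p̂₁(1−p̂₁)/n₁) = √(0.7170·0.2830/978) = 0.01440; SE₂ = √(0.3050·0.6950/190) = 0.03340.
Independent samples: SE of the difference = √(SE₁² + SE₂²) = √(0.00020736 + 0.00111556) = 0.03637.
z* for 95% confidence is 1.960, so the margin of error is 1.960 × 0.03637 = 0.07129.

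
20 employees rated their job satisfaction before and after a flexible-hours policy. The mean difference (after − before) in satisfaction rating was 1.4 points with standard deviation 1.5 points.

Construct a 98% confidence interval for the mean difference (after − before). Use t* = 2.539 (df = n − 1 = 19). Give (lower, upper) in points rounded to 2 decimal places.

This is a matched-pairs design, so SE = s_d/√n = 1.5/√20 = 0.3354.
Margin = 2.539 × 0.3354 = 0.8516; the interval is 1.4 ± 0.8516 = (0.55, 2.25).

(0.55, 2.25)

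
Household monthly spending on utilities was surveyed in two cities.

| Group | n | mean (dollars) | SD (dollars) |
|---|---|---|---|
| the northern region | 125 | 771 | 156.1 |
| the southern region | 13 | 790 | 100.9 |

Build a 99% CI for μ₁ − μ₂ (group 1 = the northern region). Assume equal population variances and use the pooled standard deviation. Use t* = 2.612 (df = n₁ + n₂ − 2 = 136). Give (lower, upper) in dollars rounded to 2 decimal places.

(-134.73, 96.73)

Pooled variance s_p² = [124·156.1² + 12·100.9²] / (125+13−2) = 23115.4688, so s_p = 152.0377.
SE_diff = s_p·√(1/n₁ + 1/n₂) = 152.0377·√(1/125 + 1/13) = 44.3062.
t* = 2.612; margin = 2.612 × 44.3062 = 115.7278.
Difference = 771 − 790 = -19.0000.
-19.0000 ± 115.7278 → (-134.73, 96.73).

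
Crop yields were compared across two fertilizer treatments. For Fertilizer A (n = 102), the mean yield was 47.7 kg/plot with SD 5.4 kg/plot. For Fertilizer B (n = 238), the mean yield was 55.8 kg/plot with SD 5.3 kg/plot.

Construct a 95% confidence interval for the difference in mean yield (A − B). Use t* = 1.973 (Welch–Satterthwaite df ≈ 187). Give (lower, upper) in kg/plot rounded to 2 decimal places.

Per-group SEs: s₁/√n₁ = 5.4/√102 = 0.5347, s₂/√n₂ = 5.3/√238 = 0.3435.
Unpooled SE of the difference: √(0.28590409 + 0.11799225) = 0.6355.
Margin of error = t* · SE = 1.973 × 0.6355 = 1.2538.
x̄₁ − x̄₂ = 47.7 − 55.8 = -8.1000.
CI: -8.1000 ± 1.2538 = (-9.35, -6.85).

(-9.35, -6.85)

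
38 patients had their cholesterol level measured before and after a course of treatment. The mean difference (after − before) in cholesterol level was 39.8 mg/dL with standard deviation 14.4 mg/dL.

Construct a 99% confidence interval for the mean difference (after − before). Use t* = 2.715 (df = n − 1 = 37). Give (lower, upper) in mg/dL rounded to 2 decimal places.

(33.46, 46.14)

This is a matched-pairs design, so SE = s_d/√n = 14.4/√38 = 2.3360.
Margin = 2.715 × 2.3360 = 6.3422; the interval is 39.8 ± 6.3422 = (33.46, 46.14).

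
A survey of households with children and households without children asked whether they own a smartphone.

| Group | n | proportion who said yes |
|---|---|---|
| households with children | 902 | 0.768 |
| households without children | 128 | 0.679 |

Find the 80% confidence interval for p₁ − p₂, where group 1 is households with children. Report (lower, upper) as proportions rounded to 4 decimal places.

Each SE is √(p̂(1−p̂)/n): √(0.7680·0.2320/902) = 0.01405 and √(0.6790·0.3210/128) = 0.04127.
SE(p̂₁ − p̂₂) = √(SE₁² + SE₂²) = √(0.0001974025 + 0.0017032129) = 0.04360, since the two samples are independent.
At 80% confidence z* = 1.282; margin = 1.282 × 0.04360 = 0.05590.
The difference is 0.7680 − 0.6790 = 0.0890, so the interval is 0.0890 ± 0.05590 = (0.0331, 0.1449).

(0.0331, 0.1449)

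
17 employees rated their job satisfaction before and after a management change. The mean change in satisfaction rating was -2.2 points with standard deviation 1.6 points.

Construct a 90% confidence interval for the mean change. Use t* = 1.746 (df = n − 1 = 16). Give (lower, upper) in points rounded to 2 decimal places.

Paired design: SE = s_d/√n = 1.6/√17 = 0.3881.
t* = 1.746; margin of error = 1.746 × 0.3881 = 0.6776.
-2.2 ± 0.6776 → (-2.88, -1.52).

(-2.88, -1.52)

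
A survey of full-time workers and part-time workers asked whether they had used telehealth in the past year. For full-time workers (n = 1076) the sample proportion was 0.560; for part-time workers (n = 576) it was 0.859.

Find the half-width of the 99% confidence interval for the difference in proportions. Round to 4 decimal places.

0.0540

The two standard errors are √(0.5600×0.4400/1076) = 0.01513 and √(0.8590×0.1410/576) = 0.01450.
Because the samples are independent, SE_diff = √(0.01513² + 0.01450²) = 0.02096.
Using z* = 2.576 for 99%, ME = 2.576 × 0.02096 = 0.05399.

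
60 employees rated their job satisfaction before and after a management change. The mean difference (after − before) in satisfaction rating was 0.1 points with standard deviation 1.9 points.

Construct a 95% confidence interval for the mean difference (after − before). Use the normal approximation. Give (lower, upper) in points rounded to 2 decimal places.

(-0.38, 0.58)

Paired design: SE = s_d/√n = 1.9/√60 = 0.2453.
z* = 1.960; margin of error = 1.960 × 0.2453 = 0.4808.
0.1 ± 0.4808 → (-0.38, 0.58).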